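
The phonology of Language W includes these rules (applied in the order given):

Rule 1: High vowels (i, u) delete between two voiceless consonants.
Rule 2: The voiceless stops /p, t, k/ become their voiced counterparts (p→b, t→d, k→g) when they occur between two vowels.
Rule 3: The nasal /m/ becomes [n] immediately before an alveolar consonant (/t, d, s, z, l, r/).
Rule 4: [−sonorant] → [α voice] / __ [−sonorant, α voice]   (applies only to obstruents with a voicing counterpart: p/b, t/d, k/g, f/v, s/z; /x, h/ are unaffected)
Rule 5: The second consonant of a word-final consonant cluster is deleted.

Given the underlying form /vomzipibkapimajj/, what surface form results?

Rule 1 (high vowel syncope): no segment meets the environment; /vomzipibkapimajj/ is unchanged.
Rule 2 (intervocalic voicing): /p/ is a voiceless stop between vowels /i/ and /i/, so it voices to [b]. /p/ is a voiceless stop between vowels /a/ and /i/, so it voices to [b]. /vomzipibkapimajj/ → vomzibibkabimajj.
Rule 3 (nasal place assimilation): /m/ precedes the alveolar consonant /z/, so it assimilates in place to [n]. /vomzibibkabimajj/ → vonzibibkabimajj.
Rule 4 (regressive voicing assimilation): /b/ precedes the voiceless obstruent /k/, so it devoices to [p] by assimilation. /vonzibibkabimajj/ → vonzibipkabimajj.
Rule 5 (final cluster simplification): /j/ is the second consonant of a word-final cluster /jj/, so it deletes. /vonzibipkabimajj/ → vonzibipkabimaj.

vonzibipkabimaj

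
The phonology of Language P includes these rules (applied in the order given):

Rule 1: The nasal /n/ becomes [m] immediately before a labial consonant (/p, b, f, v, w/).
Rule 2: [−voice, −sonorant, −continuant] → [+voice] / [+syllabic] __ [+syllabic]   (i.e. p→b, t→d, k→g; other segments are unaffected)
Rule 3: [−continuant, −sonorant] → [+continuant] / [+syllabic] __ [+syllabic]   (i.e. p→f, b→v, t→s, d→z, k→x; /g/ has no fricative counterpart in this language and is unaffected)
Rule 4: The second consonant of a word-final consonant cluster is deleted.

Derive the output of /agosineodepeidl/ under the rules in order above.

agosineozeveid

Rule 1 (nasal place assimilation): no segment meets the environment; /agosineodepeidl/ is unchanged.
Rule 2 (intervocalic voicing): /p/ is a voiceless stop between vowels /e/ and /e/, so it voices to [b]. /agosineodepeidl/ → agosineodebeidl.
Rule 3 (intervocalic spirantization): /d/ is a stop between vowels /o/ and /e/, so it spirantizes to the fricative [z]. /b/ is a stop between vowels /e/ and /e/, so it spirantizes to the fricative [v]. /agosineodebeidl/ → agosineozeveidl.
Rule 4 (final cluster simplification): /l/ is the second consonant of a word-final cluster /dl/, so it deletes. /agosineozeveidl/ → agosineozeveid.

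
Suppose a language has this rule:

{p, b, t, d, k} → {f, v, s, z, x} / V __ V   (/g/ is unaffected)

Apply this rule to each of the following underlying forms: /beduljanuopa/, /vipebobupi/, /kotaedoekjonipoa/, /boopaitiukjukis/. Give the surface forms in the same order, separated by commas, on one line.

/beduljanuopa/: /d/ is a stop between vowels /e/ and /u/, so it spirantizes to the fricative [z]. /p/ is a stop between vowels /o/ and /a/, so it spirantizes to the fricative [f]. → [bezuljanuofa].
/vipebobupi/: /p/ is a stop between vowels /i/ and /e/, so it spirantizes to the fricative [f]. /b/ is a stop between vowels /e/ and /o/, so it spirantizes to the fricative [v]. /b/ is a stop between vowels /o/ and /u/, so it spirantizes to the fricative [v]. /p/ is a stop between vowels /u/ and /i/, so it spirantizes to the fricative [f]. → [vifevovufi].
/kotaedoekjonipoa/: /t/ is a stop between vowels /o/ and /a/, so it spirantizes to the fricative [s]. /d/ is a stop between vowels /e/ and /o/, so it spirantizes to the fricative [z]. /p/ is a stop between vowels /i/ and /o/, so it spirantizes to the fricative [f]. → [kosaezoekjonifoa].
/boopaitiukjukis/: /p/ is a stop between vowels /o/ and /a/, so it spirantizes to the fricative [f]. /t/ is a stop between vowels /i/ and /i/, so it spirantizes to the fricative [s]. /k/ is a stop between vowels /u/ and /i/, so it spirantizes to the fricative [x]. → [boofaisiukjuxis].

bezuljanuofa, vifevovufi, kosaezoekjonifoa, boofaisiukjuxis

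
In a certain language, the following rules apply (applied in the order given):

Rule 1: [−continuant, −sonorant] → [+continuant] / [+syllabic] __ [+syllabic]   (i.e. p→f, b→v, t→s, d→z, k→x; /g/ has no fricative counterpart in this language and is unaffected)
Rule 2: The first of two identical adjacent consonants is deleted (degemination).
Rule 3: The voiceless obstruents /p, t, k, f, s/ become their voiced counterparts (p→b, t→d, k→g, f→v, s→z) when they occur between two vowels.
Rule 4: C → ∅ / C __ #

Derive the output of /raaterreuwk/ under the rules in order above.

raazereuw

Rule 1 (intervocalic spirantization): /t/ is a stop between vowels /a/ and /e/, so it spirantizes to the fricative [s]. /raaterreuwk/ → raaserreuwk.
Rule 2 (degemination): /rr/ is a geminate; the first /r/ deletes. /raaserreuwk/ → raasereuwk.
Rule 3 (intervocalic voicing): /s/ is a voiceless obstruent between vowels /a/ and /e/, so it voices to [z]. /raasereuwk/ → raazereuwk.
Rule 4 (final cluster simplification): /k/ is the second consonant of a word-final cluster /wk/, so it deletes. /raazereuwk/ → raazereuw.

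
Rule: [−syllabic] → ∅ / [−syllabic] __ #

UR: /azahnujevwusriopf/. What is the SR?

/f/ is the second consonant of a word-final cluster /pf/, so it deletes.
The other instances of /z/, /h/, /n/, /j/, /v/, /w/, /s/, /r/, /p/ do not occur in the required environment and remain unchanged.
Surface form: [azahnujevwusriop].

azahnujevwusriop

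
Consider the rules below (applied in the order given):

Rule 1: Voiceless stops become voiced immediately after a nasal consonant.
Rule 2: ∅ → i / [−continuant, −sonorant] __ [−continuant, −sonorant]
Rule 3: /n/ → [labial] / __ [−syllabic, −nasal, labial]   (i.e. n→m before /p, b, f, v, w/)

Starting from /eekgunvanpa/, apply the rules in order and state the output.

Rule 1 (post-nasal voicing): /p/ is a voiceless stop immediately after the nasal /n/, so it voices to [b]. /eekgunvanpa/ → eekgunvanba.
Rule 2 (stop-cluster i-epenthesis): /k/ and /g/ form a stop–stop cluster, so [i] is inserted between them. /eekgunvanba/ → eekigunvanba.
Rule 3 (nasal place assimilation): /n/ precedes the labial consonant /v/, so it assimilates in place to [m]. /n/ precedes the labial consonant /b/, so it assimilates in place to [m]. /eekigunvanba/ → eekigumvamba.

eekigumvamba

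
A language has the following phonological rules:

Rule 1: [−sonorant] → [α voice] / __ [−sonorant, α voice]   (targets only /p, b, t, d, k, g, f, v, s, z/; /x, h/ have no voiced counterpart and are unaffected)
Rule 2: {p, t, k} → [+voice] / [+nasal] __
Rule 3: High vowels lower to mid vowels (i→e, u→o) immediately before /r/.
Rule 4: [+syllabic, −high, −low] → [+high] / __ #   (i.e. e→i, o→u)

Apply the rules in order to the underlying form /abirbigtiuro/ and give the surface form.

aberbiktioru

Rule 1 (regressive voicing assimilation): /g/ precedes the voiceless obstruent /t/, so it devoices to [k] by assimilation. /abirbigtiuro/ → abirbiktiuro.
Rule 2 (post-nasal voicing): no segment meets the environment; /abirbiktiuro/ is unchanged.
Rule 3 (pre-rhotic lowering): /i/ is a high vowel immediately before /r/, so it lowers to [e]. /u/ is a high vowel immediately before /r/, so it lowers to [o]. /abirbiktiuro/ → aberbiktioro.
Rule 4 (final vowel raising): /o/ is a mid vowel in word-final position, so it raises to [u]. /aberbiktioro/ → aberbiktioru.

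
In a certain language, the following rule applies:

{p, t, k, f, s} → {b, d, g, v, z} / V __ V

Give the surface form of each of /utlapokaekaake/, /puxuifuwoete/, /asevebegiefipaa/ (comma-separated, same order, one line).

utlabogaegaage, puxuivuwoede, azevebegievibaa

/utlapokaekaake/: /p/ is a voiceless obstruent between vowels /a/ and /o/, so it voices to [b]. /k/ is a voiceless obstruent between vowels /o/ and /a/, so it voices to [g]. /k/ is a voiceless obstruent between vowels /e/ and /a/, so it voices to [g]. /k/ is a voiceless obstruent between vowels /a/ and /e/, so it voices to [g]. → [utlabogaegaage].
/puxuifuwoete/: /f/ is a voiceless obstruent between vowels /i/ and /u/, so it voices to [v]. /t/ is a voiceless obstruent between vowels /e/ and /e/, so it voices to [d]. → [puxuivuwoede].
/asevebegiefipaa/: /s/ is a voiceless obstruent between vowels /a/ and /e/, so it voices to [z]. /f/ is a voiceless obstruent between vowels /e/ and /i/, so it voices to [v]. /p/ is a voiceless obstruent between vowels /i/ and /a/, so it voices to [b]. → [azevebegievibaa].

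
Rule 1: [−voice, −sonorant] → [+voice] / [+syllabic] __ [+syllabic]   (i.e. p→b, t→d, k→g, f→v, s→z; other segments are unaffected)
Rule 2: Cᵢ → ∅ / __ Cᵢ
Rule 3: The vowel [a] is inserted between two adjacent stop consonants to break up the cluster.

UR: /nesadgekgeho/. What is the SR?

nezadagekageho

Rule 1 (intervocalic voicing): /s/ is a voiceless obstruent between vowels /e/ and /a/, so it voices to [z]. /nesadgekgeho/ → nezadgekgeho.
Rule 2 (degemination): no segment meets the environment; /nezadgekgeho/ is unchanged.
Rule 3 (stop-cluster a-epenthesis): /d/ and /g/ form a stop–stop cluster, so [a] is inserted between them. /k/ and /g/ form a stop–stop cluster, so [a] is inserted between them. /nezadgekgeho/ → nezadagekageho.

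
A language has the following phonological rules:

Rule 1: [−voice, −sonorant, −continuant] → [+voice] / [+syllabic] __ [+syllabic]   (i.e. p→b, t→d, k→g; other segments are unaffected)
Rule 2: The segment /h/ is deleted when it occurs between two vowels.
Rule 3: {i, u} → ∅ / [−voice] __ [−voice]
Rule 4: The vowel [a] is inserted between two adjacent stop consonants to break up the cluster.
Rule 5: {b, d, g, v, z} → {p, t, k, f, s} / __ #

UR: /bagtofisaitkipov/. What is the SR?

Rule 1 (intervocalic voicing): /p/ is a voiceless stop between vowels /i/ and /o/, so it voices to [b]. /bagtofisaitkipov/ → bagtofisaitkibov.
Rule 2 (intervocalic h-deletion): no segment meets the environment; /bagtofisaitkibov/ is unchanged.
Rule 3 (high vowel syncope): /i/ is a high vowel flanked by voiceless consonants /f/ and /s/, so it deletes. /bagtofisaitkibov/ → bagtofsaitkibov.
Rule 4 (stop-cluster a-epenthesis): /g/ and /t/ form a stop–stop cluster, so [a] is inserted between them. /t/ and /k/ form a stop–stop cluster, so [a] is inserted between them. /bagtofsaitkibov/ → bagatofsaitakibov.
Rule 5 (final devoicing): /v/ is a voiced obstruent in word-final position, so it devoices to [f]. /bagatofsaitakibov/ → bagatofsaitakibof.

bagatofsaitakibof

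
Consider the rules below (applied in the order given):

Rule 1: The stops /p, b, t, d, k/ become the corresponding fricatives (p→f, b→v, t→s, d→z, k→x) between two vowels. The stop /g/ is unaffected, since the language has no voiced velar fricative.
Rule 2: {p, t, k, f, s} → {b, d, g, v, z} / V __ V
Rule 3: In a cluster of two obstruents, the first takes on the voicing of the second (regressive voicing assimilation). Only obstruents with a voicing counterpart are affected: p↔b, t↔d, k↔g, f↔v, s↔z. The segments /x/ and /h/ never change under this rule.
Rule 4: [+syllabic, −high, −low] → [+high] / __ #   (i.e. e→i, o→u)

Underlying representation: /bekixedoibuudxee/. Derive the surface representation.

bexixezoivuutxei

Rule 1 (intervocalic spirantization): /k/ is a stop between vowels /e/ and /i/, so it spirantizes to the fricative [x]. /d/ is a stop between vowels /e/ and /o/, so it spirantizes to the fricative [z]. /b/ is a stop between vowels /i/ and /u/, so it spirantizes to the fricative [v]. /bekixedoibuudxee/ → bexixezoivuudxee.
Rule 2 (intervocalic voicing): no segment meets the environment; /bexixezoivuudxee/ is unchanged.
Rule 3 (regressive voicing assimilation): /d/ precedes the voiceless obstruent /x/, so it devoices to [t] by assimilation. /bexixezoivuudxee/ → bexixezoivuutxee.
Rule 4 (final vowel raising): /e/ is a mid vowel in word-final position, so it raises to [i]. /bexixezoivuutxee/ → bexixezoivuutxei.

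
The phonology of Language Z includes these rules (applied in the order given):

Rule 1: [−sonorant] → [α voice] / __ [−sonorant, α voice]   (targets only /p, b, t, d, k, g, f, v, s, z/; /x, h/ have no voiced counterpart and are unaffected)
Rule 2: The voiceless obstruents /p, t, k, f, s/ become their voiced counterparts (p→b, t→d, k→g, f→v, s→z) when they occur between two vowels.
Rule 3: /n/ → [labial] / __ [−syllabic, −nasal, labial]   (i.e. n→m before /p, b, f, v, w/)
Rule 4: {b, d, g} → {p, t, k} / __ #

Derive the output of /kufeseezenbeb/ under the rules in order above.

Rule 1 (regressive voicing assimilation): no segment meets the environment; /kufeseezenbeb/ is unchanged.
Rule 2 (intervocalic voicing): /f/ is a voiceless obstruent between vowels /u/ and /e/, so it voices to [v]. /s/ is a voiceless obstruent between vowels /e/ and /e/, so it voices to [z]. /kufeseezenbeb/ → kuvezeezenbeb.
Rule 3 (nasal place assimilation): /n/ precedes the labial consonant /b/, so it assimilates in place to [m]. /kuvezeezenbeb/ → kuvezeezembeb.
Rule 4 (final devoicing): /b/ is a voiced stop in word-final position, so it devoices to [p]. /kuvezeezembeb/ → kuvezeezembep.

kuvezeezembep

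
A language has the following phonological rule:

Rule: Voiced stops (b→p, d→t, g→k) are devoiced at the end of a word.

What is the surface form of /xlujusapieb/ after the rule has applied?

/b/ is a voiced stop in word-final position, so it devoices to [p].
Surface form: [xlujusapiep].

xlujusapiep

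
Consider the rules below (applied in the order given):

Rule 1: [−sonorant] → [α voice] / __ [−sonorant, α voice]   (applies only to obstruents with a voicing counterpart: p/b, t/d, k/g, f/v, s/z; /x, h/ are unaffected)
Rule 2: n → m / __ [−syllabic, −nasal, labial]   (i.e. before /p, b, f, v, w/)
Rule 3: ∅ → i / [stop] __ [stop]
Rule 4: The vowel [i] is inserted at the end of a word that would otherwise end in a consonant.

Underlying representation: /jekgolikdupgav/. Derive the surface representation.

Rule 1 (regressive voicing assimilation): /k/ precedes the voiced obstruent /g/, so it voices to [g] by assimilation. /k/ precedes the voiced obstruent /d/, so it voices to [g] by assimilation. /p/ precedes the voiced obstruent /g/, so it voices to [b] by assimilation. /jekgolikdupgav/ → jeggoligdubgav.
Rule 2 (nasal place assimilation): no segment meets the environment; /jeggoligdubgav/ is unchanged.
Rule 3 (stop-cluster i-epenthesis): /g/ and /g/ form a stop–stop cluster, so [i] is inserted between them. /g/ and /d/ form a stop–stop cluster, so [i] is inserted between them. /b/ and /g/ form a stop–stop cluster, so [i] is inserted between them. /jeggoligdubgav/ → jegigoligidubigav.
Rule 4 (final i-epenthesis): the form ends in the consonant /v/, so [i] is inserted word-finally. /jegigoligidubigav/ → jegigoligidubigavi.

jegigoligidubigavi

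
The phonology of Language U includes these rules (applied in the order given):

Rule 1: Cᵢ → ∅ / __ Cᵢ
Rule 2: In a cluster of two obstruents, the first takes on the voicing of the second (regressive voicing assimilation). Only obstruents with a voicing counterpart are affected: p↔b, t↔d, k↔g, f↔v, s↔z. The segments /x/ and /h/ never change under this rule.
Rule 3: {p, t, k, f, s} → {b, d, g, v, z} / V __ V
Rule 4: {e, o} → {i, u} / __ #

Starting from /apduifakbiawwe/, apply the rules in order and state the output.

Rule 1 (degemination): /ww/ is a geminate; the first /w/ deletes. /apduifakbiawwe/ → apduifakbiawe.
Rule 2 (regressive voicing assimilation): /p/ precedes the voiced obstruent /d/, so it voices to [b] by assimilation. /k/ precedes the voiced obstruent /b/, so it voices to [g] by assimilation. /apduifakbiawe/ → abduifagbiawe.
Rule 3 (intervocalic voicing): /f/ is a voiceless obstruent between vowels /i/ and /a/, so it voices to [v]. /abduifagbiawe/ → abduivagbiawe.
Rule 4 (final vowel raising): /e/ is a mid vowel in word-final position, so it raises to [i]. /abduivagbiawe/ → abduivagbiawi.

abduivagbiawi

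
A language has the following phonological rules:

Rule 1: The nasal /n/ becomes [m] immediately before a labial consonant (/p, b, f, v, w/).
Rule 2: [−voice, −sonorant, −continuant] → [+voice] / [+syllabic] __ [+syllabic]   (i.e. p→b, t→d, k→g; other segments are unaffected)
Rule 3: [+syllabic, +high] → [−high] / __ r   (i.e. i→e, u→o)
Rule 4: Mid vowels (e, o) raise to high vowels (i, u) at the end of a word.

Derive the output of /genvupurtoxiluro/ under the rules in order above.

Rule 1 (nasal place assimilation): /n/ precedes the labial consonant /v/, so it assimilates in place to [m]. /genvupurtoxiluro/ → gemvupurtoxiluro.
Rule 2 (intervocalic voicing): /p/ is a voiceless stop between vowels /u/ and /u/, so it voices to [b]. /gemvupurtoxiluro/ → gemvuburtoxiluro.
Rule 3 (pre-rhotic lowering): /u/ is a high vowel immediately before /r/, so it lowers to [o]. /u/ is a high vowel immediately before /r/, so it lowers to [o]. /gemvuburtoxiluro/ → gemvubortoxiloro.
Rule 4 (final vowel raising): /o/ is a mid vowel in word-final position, so it raises to [u]. /gemvubortoxiloro/ → gemvubortoxiloru.

gemvubortoxiloru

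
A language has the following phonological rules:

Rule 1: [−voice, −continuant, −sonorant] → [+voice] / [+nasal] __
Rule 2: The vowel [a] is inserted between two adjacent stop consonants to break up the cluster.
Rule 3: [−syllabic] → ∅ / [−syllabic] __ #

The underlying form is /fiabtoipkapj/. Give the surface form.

Rule 1 (post-nasal voicing): no segment meets the environment; /fiabtoipkapj/ is unchanged.
Rule 2 (stop-cluster a-epenthesis): /b/ and /t/ form a stop–stop cluster, so [a] is inserted between them. /p/ and /k/ form a stop–stop cluster, so [a] is inserted between them. /fiabtoipkapj/ → fiabatoipakapj.
Rule 3 (final cluster simplification): /j/ is the second consonant of a word-final cluster /pj/, so it deletes. /fiabatoipakapj/ → fiabatoipakap.

fiabatoipakap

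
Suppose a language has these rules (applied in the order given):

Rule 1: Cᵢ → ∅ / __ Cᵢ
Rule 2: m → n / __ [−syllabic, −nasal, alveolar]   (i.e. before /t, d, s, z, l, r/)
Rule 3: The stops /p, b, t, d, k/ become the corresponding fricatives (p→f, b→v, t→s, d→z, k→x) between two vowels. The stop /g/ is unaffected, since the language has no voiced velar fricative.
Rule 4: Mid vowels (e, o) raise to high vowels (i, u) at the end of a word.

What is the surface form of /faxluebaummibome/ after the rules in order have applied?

Rule 1 (degemination): /mm/ is a geminate; the first /m/ deletes. /faxluebaummibome/ → faxluebaumibome.
Rule 2 (nasal place assimilation): no segment meets the environment; /faxluebaumibome/ is unchanged.
Rule 3 (intervocalic spirantization): /b/ is a stop between vowels /e/ and /a/, so it spirantizes to the fricative [v]. /b/ is a stop between vowels /i/ and /o/, so it spirantizes to the fricative [v]. /faxluebaumibome/ → faxluevaumivome.
Rule 4 (final vowel raising): /e/ is a mid vowel in word-final position, so it raises to [i]. /faxluevaumivome/ → faxluevaumivomi.

faxluevaumivomi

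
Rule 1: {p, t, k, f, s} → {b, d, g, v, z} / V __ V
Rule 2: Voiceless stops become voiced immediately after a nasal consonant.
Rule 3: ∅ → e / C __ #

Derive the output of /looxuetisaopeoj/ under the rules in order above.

looxuedizaobeoje

Rule 1 (intervocalic voicing): /t/ is a voiceless obstruent between vowels /e/ and /i/, so it voices to [d]. /s/ is a voiceless obstruent between vowels /i/ and /a/, so it voices to [z]. /p/ is a voiceless obstruent between vowels /o/ and /e/, so it voices to [b]. /looxuetisaopeoj/ → looxuedizaobeoj.
Rule 2 (post-nasal voicing): no segment meets the environment; /looxuedizaobeoj/ is unchanged.
Rule 3 (final e-epenthesis): the form ends in the consonant /j/, so [e] is inserted word-finally. /looxuedizaobeoj/ → looxuedizaobeoje.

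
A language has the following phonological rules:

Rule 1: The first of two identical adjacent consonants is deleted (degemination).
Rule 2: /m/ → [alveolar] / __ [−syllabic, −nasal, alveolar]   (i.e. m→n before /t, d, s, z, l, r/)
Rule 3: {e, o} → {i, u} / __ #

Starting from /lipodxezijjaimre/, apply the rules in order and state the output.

lipodxezijainri

Rule 1 (degemination): /jj/ is a geminate; the first /j/ deletes. /lipodxezijjaimre/ → lipodxezijaimre.
Rule 2 (nasal place assimilation): /m/ precedes the alveolar consonant /r/, so it assimilates in place to [n]. /lipodxezijaimre/ → lipodxezijainre.
Rule 3 (final vowel raising): /e/ is a mid vowel in word-final position, so it raises to [i]. /lipodxezijainre/ → lipodxezijainri.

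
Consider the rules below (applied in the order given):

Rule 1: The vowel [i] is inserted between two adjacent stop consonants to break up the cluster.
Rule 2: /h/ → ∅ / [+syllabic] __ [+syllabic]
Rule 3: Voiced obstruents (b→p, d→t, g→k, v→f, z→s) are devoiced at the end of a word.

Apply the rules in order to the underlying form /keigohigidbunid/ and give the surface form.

keigoigidibunit

Rule 1 (stop-cluster i-epenthesis): /d/ and /b/ form a stop–stop cluster, so [i] is inserted between them. /keigohigidbunid/ → keigohigidibunid.
Rule 2 (intervocalic h-deletion): /h/ occurs between vowels /o/ and /i/, so it deletes. /keigohigidibunid/ → keigoigidibunid.
Rule 3 (final devoicing): /d/ is a voiced obstruent in word-final position, so it devoices to [t]. /keigoigidibunid/ → keigoigidibunit.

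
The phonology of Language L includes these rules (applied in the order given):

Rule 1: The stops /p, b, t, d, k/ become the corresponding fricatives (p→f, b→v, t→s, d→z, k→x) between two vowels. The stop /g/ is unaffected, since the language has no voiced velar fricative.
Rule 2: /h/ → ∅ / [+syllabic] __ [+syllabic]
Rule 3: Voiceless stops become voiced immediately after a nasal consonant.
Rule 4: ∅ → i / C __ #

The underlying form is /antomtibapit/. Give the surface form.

andomdivafiti

Rule 1 (intervocalic spirantization): /b/ is a stop between vowels /i/ and /a/, so it spirantizes to the fricative [v]. /p/ is a stop between vowels /a/ and /i/, so it spirantizes to the fricative [f]. /antomtibapit/ → antomtivafit.
Rule 2 (intervocalic h-deletion): no segment meets the environment; /antomtivafit/ is unchanged.
Rule 3 (post-nasal voicing): /t/ is a voiceless stop immediately after the nasal /n/, so it voices to [d]. /t/ is a voiceless stop immediately after the nasal /m/, so it voices to [d]. /antomtivafit/ → andomdivafit.
Rule 4 (final i-epenthesis): the form ends in the consonant /t/, so [i] is inserted word-finally. /andomdivafit/ → andomdivafiti.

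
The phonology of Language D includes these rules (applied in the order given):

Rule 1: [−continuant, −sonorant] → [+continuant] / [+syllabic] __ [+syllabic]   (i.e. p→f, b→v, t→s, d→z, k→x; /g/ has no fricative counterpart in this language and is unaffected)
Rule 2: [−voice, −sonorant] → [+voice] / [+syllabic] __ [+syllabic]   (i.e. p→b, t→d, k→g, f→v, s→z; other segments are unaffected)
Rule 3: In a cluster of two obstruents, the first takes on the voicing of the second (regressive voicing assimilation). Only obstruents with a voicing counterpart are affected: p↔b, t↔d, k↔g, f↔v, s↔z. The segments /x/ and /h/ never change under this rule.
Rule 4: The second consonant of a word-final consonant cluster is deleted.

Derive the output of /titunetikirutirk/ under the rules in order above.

Rule 1 (intervocalic spirantization): /t/ is a stop between vowels /i/ and /u/, so it spirantizes to the fricative [s]. /t/ is a stop between vowels /e/ and /i/, so it spirantizes to the fricative [s]. /k/ is a stop between vowels /i/ and /i/, so it spirantizes to the fricative [x]. /t/ is a stop between vowels /u/ and /i/, so it spirantizes to the fricative [s]. /titunetikirutirk/ → tisunesixirusirk.
Rule 2 (intervocalic voicing): /s/ is a voiceless obstruent between vowels /i/ and /u/, so it voices to [z]. /s/ is a voiceless obstruent between vowels /e/ and /i/, so it voices to [z]. /s/ is a voiceless obstruent between vowels /u/ and /i/, so it voices to [z]. /tisunesixirusirk/ → tizunezixiruzirk.
Rule 3 (regressive voicing assimilation): no segment meets the environment; /tizunezixiruzirk/ is unchanged.
Rule 4 (final cluster simplification): /k/ is the second consonant of a word-final cluster /rk/, so it deletes. /tizunezixiruzirk/ → tizunezixiruzir.

tizunezixiruzir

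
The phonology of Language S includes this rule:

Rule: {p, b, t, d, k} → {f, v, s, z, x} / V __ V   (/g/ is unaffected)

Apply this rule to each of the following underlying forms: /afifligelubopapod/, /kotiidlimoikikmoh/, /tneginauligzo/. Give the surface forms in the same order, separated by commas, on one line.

afifligeluvofafod, kosiidlimoixikmoh, tneginauligzo

/afifligelubopapod/: /b/ is a stop between vowels /u/ and /o/, so it spirantizes to the fricative [v]. /p/ is a stop between vowels /o/ and /a/, so it spirantizes to the fricative [f]. /p/ is a stop between vowels /a/ and /o/, so it spirantizes to the fricative [f]. → [afifligeluvofafod].
/kotiidlimoikikmoh/: /t/ is a stop between vowels /o/ and /i/, so it spirantizes to the fricative [s]. /k/ is a stop between vowels /i/ and /i/, so it spirantizes to the fricative [x]. → [kosiidlimoixikmoh].
/tneginauligzo/: the rule's environment is not met; surfaces unchanged as [tneginauligzo].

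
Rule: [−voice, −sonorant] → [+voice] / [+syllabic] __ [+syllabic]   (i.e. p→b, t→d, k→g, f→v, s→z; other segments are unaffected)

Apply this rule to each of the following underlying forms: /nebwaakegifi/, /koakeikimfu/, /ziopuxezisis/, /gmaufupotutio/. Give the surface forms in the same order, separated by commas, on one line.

/nebwaakegifi/: /k/ is a voiceless obstruent between vowels /a/ and /e/, so it voices to [g]. /f/ is a voiceless obstruent between vowels /i/ and /i/, so it voices to [v]. → [nebwaagegivi].
/koakeikimfu/: /k/ is a voiceless obstruent between vowels /a/ and /e/, so it voices to [g]. /k/ is a voiceless obstruent between vowels /i/ and /i/, so it voices to [g]. → [koageigimfu].
/ziopuxezisis/: /p/ is a voiceless obstruent between vowels /o/ and /u/, so it voices to [b]. /s/ is a voiceless obstruent between vowels /i/ and /i/, so it voices to [z]. → [ziobuxezizis].
/gmaufupotutio/: /f/ is a voiceless obstruent between vowels /u/ and /u/, so it voices to [v]. /p/ is a voiceless obstruent between vowels /u/ and /o/, so it voices to [b]. /t/ is a voiceless obstruent between vowels /o/ and /u/, so it voices to [d]. /t/ is a voiceless obstruent between vowels /u/ and /i/, so it voices to [d]. → [gmauvubodudio].

nebwaagegivi, koageigimfu, ziobuxezizis, gmauvubodudio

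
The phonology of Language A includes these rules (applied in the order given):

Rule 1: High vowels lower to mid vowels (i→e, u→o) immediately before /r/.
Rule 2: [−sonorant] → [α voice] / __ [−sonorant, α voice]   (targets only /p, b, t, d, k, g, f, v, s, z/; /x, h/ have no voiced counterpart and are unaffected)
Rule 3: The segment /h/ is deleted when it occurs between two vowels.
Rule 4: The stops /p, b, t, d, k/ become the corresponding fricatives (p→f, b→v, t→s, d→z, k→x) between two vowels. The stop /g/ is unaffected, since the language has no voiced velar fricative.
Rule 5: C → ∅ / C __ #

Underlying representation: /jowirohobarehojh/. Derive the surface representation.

joweroovareoj

Rule 1 (pre-rhotic lowering): /i/ is a high vowel immediately before /r/, so it lowers to [e]. /jowirohobarehojh/ → jowerohobarehojh.
Rule 2 (regressive voicing assimilation): no segment meets the environment; /jowerohobarehojh/ is unchanged.
Rule 3 (intervocalic h-deletion): /h/ occurs between vowels /o/ and /o/, so it deletes. /h/ occurs between vowels /e/ and /o/, so it deletes. /jowerohobarehojh/ → joweroobareojh.
Rule 4 (intervocalic spirantization): /b/ is a stop between vowels /o/ and /a/, so it spirantizes to the fricative [v]. /joweroobareojh/ → joweroovareojh.
Rule 5 (final cluster simplification): /h/ is the second consonant of a word-final cluster /jh/, so it deletes. /joweroovareojh/ → joweroovareoj.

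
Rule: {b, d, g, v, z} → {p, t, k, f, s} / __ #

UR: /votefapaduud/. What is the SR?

Scanning /votefapaduud/: /v/ at position 1 is not in the conditioning environment; /d/ at position 9 is not in the conditioning environment; /d/ is a voiced obstruent in word-final position, so it devoices to [t].
Result: [votefapaduut].

votefapaduut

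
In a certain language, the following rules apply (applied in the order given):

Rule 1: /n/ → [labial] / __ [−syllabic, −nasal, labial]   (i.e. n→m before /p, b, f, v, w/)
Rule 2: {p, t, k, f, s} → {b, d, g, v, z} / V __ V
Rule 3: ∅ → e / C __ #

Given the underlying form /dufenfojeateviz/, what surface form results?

Rule 1 (nasal place assimilation): /n/ precedes the labial consonant /f/, so it assimilates in place to [m]. /dufenfojeateviz/ → dufemfojeateviz.
Rule 2 (intervocalic voicing): /f/ is a voiceless obstruent between vowels /u/ and /e/, so it voices to [v]. /t/ is a voiceless obstruent between vowels /a/ and /e/, so it voices to [d]. /dufemfojeateviz/ → duvemfojeadeviz.
Rule 3 (final e-epenthesis): the form ends in the consonant /z/, so [e] is inserted word-finally. /duvemfojeadeviz/ → duvemfojeadevize.

duvemfojeadevize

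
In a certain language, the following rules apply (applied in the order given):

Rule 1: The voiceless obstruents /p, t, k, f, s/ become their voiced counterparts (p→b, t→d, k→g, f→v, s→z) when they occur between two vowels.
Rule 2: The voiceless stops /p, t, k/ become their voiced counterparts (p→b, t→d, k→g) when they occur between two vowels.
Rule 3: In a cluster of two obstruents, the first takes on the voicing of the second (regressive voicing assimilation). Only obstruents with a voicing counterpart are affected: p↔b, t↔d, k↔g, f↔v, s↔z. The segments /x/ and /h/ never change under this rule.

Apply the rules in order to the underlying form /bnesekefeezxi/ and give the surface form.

bnezegeveesxi

Rule 1 (intervocalic voicing): /s/ is a voiceless obstruent between vowels /e/ and /e/, so it voices to [z]. /k/ is a voiceless obstruent between vowels /e/ and /e/, so it voices to [g]. /f/ is a voiceless obstruent between vowels /e/ and /e/, so it voices to [v]. /bnesekefeezxi/ → bnezegeveezxi.
Rule 2 (intervocalic voicing): no segment meets the environment; /bnezegeveezxi/ is unchanged.
Rule 3 (regressive voicing assimilation): /z/ precedes the voiceless obstruent /x/, so it devoices to [s] by assimilation. /bnezegeveezxi/ → bnezegeveesxi.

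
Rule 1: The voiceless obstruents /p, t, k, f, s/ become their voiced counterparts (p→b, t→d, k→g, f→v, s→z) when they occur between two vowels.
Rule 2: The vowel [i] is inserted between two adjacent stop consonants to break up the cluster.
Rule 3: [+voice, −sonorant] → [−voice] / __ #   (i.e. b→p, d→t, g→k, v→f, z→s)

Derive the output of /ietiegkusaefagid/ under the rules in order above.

iediegikuzaevagit

Rule 1 (intervocalic voicing): /t/ is a voiceless obstruent between vowels /e/ and /i/, so it voices to [d]. /s/ is a voiceless obstruent between vowels /u/ and /a/, so it voices to [z]. /f/ is a voiceless obstruent between vowels /e/ and /a/, so it voices to [v]. /ietiegkusaefagid/ → iediegkuzaevagid.
Rule 2 (stop-cluster i-epenthesis): /g/ and /k/ form a stop–stop cluster, so [i] is inserted between them. /iediegkuzaevagid/ → iediegikuzaevagid.
Rule 3 (final devoicing): /d/ is a voiced obstruent in word-final position, so it devoices to [t]. /iediegikuzaevagid/ → iediegikuzaevagit.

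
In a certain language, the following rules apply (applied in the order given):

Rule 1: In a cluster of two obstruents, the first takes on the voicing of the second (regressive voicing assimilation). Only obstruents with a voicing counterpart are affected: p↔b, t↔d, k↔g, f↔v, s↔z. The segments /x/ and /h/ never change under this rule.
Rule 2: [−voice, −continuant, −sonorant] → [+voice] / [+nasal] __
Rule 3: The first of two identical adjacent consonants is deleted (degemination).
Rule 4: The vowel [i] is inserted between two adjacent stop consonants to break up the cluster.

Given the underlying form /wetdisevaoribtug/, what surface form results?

Rule 1 (regressive voicing assimilation): /t/ precedes the voiced obstruent /d/, so it voices to [d] by assimilation. /b/ precedes the voiceless obstruent /t/, so it devoices to [p] by assimilation. /wetdisevaoribtug/ → weddisevaoriptug.
Rule 2 (post-nasal voicing): no segment meets the environment; /weddisevaoriptug/ is unchanged.
Rule 3 (degemination): /dd/ is a geminate; the first /d/ deletes. /weddisevaoriptug/ → wedisevaoriptug.
Rule 4 (stop-cluster i-epenthesis): /p/ and /t/ form a stop–stop cluster, so [i] is inserted between them. /wedisevaoriptug/ → wedisevaoripitug.

wedisevaoripitug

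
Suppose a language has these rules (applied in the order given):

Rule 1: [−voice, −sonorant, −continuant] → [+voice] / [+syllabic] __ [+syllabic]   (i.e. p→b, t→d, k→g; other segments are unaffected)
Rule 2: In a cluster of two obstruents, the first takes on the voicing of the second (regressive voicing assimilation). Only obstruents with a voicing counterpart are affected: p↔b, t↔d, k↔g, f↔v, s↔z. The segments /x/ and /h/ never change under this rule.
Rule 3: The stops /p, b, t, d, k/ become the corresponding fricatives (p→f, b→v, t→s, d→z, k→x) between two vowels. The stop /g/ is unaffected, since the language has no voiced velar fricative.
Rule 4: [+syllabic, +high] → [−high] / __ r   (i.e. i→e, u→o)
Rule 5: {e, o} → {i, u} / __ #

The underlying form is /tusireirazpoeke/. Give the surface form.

tusereeraspoegi

Rule 1 (intervocalic voicing): /k/ is a voiceless stop between vowels /e/ and /e/, so it voices to [g]. /tusireirazpoeke/ → tusireirazpoege.
Rule 2 (regressive voicing assimilation): /z/ precedes the voiceless obstruent /p/, so it devoices to [s] by assimilation. /tusireirazpoege/ → tusireiraspoege.
Rule 3 (intervocalic spirantization): no segment meets the environment; /tusireiraspoege/ is unchanged.
Rule 4 (pre-rhotic lowering): /i/ is a high vowel immediately before /r/, so it lowers to [e]. /i/ is a high vowel immediately before /r/, so it lowers to [e]. /tusireiraspoege/ → tusereeraspoege.
Rule 5 (final vowel raising): /e/ is a mid vowel in word-final position, so it raises to [i]. /tusereeraspoege/ → tusereeraspoegi.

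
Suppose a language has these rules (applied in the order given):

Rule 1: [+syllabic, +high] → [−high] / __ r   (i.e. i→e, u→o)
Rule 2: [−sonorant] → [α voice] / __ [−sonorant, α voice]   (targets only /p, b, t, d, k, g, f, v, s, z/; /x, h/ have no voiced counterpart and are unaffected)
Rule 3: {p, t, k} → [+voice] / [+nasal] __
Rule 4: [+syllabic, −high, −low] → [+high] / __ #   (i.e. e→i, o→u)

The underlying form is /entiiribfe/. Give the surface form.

endieripfi

Rule 1 (pre-rhotic lowering): /i/ is a high vowel immediately before /r/, so it lowers to [e]. /entiiribfe/ → entieribfe.
Rule 2 (regressive voicing assimilation): /b/ precedes the voiceless obstruent /f/, so it devoices to [p] by assimilation. /entieribfe/ → entieripfe.
Rule 3 (post-nasal voicing): /t/ is a voiceless stop immediately after the nasal /n/, so it voices to [d]. /entieripfe/ → endieripfe.
Rule 4 (final vowel raising): /e/ is a mid vowel in word-final position, so it raises to [i]. /endieripfe/ → endieripfi.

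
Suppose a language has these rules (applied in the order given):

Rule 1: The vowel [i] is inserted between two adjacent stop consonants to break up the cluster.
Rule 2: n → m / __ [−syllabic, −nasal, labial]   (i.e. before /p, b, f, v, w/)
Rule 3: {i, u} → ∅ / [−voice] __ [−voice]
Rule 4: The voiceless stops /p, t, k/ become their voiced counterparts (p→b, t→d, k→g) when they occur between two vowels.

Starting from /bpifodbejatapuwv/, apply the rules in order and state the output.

Rule 1 (stop-cluster i-epenthesis): /b/ and /p/ form a stop–stop cluster, so [i] is inserted between them. /d/ and /b/ form a stop–stop cluster, so [i] is inserted between them. /bpifodbejatapuwv/ → bipifodibejatapuwv.
Rule 2 (nasal place assimilation): no segment meets the environment; /bipifodibejatapuwv/ is unchanged.
Rule 3 (high vowel syncope): /i/ is a high vowel flanked by voiceless consonants /p/ and /f/, so it deletes. /bipifodibejatapuwv/ → bipfodibejatapuwv.
Rule 4 (intervocalic voicing): /t/ is a voiceless stop between vowels /a/ and /a/, so it voices to [d]. /p/ is a voiceless stop between vowels /a/ and /u/, so it voices to [b]. /bipfodibejatapuwv/ → bipfodibejadabuwv.

bipfodibejadabuwv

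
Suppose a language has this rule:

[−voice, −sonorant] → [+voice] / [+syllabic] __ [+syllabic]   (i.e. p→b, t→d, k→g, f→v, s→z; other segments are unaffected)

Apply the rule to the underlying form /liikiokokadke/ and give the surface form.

liigiogogadke

/k/ is a voiceless obstruent between vowels /i/ and /i/, so it voices to [g].
/k/ is a voiceless obstruent between vowels /o/ and /o/, so it voices to [g].
/k/ is a voiceless obstruent between vowels /o/ and /a/, so it voices to [g].
Surface form: [liigiogogadke].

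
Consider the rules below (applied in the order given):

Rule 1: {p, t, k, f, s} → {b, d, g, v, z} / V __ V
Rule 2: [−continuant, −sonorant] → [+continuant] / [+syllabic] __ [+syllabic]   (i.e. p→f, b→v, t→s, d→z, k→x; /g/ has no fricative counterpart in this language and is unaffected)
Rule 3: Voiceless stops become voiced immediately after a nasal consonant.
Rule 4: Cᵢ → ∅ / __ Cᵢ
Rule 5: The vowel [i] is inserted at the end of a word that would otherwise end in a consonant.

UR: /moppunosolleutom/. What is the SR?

Rule 1 (intervocalic voicing): /s/ is a voiceless obstruent between vowels /o/ and /o/, so it voices to [z]. /t/ is a voiceless obstruent between vowels /u/ and /o/, so it voices to [d]. /moppunosolleutom/ → moppunozolleudom.
Rule 2 (intervocalic spirantization): /d/ is a stop between vowels /u/ and /o/, so it spirantizes to the fricative [z]. /moppunozolleudom/ → moppunozolleuzom.
Rule 3 (post-nasal voicing): no segment meets the environment; /moppunozolleuzom/ is unchanged.
Rule 4 (degemination): /pp/ is a geminate; the first /p/ deletes. /ll/ is a geminate; the first /l/ deletes. /moppunozolleuzom/ → mopunozoleuzom.
Rule 5 (final i-epenthesis): the form ends in the consonant /m/, so [i] is inserted word-finally. /mopunozoleuzom/ → mopunozoleuzomi.

mopunozoleuzomi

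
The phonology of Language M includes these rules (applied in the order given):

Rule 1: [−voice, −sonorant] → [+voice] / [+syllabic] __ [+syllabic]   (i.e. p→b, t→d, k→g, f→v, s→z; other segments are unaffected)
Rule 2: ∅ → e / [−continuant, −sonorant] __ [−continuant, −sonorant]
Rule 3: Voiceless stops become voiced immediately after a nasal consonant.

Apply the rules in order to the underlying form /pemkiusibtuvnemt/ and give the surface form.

pemgiuzibetuvnemd

Rule 1 (intervocalic voicing): /s/ is a voiceless obstruent between vowels /u/ and /i/, so it voices to [z]. /pemkiusibtuvnemt/ → pemkiuzibtuvnemt.
Rule 2 (stop-cluster e-epenthesis): /b/ and /t/ form a stop–stop cluster, so [e] is inserted between them. /pemkiuzibtuvnemt/ → pemkiuzibetuvnemt.
Rule 3 (post-nasal voicing): /k/ is a voiceless stop immediately after the nasal /m/, so it voices to [g]. /t/ is a voiceless stop immediately after the nasal /m/, so it voices to [d]. /pemkiuzibetuvnemt/ → pemgiuzibetuvnemd.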